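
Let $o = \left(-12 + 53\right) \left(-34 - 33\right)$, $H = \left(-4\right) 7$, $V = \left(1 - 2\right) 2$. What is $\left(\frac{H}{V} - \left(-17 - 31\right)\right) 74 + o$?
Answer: $1841$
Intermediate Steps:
$V = -2$ ($V = \left(-1\right) 2 = -2$)
$H = -28$
$o = -2747$ ($o = 41 \left(-67\right) = -2747$)
$\left(\frac{H}{V} - \left(-17 - 31\right)\right) 74 + o = \left(- \frac{28}{-2} - \left(-17 - 31\right)\right) 74 - 2747 = \left(\left(-28\right) \left(- \frac{1}{2}\right) - \left(-17 - 31\right)\right) 74 - 2747 = \left(14 - -48\right) 74 - 2747 = \left(14 + 48\right) 74 - 2747 = 62 \cdot 74 - 2747 = 4588 - 2747 = 1841$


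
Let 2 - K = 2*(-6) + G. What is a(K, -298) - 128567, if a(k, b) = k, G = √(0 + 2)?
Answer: -128553 - √2 ≈ -1.2855e+5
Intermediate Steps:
G = √2 ≈ 1.4142
K = 14 - √2 (K = 2 - (2*(-6) + √2) = 2 - (-12 + √2) = 2 + (12 - √2) = 14 - √2 ≈ 12.586)
a(K, -298) - 128567 = (14 - √2) - 128567 = -128553 - √2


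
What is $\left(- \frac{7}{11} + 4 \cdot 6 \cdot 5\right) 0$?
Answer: $0$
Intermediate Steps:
$\left(- \frac{7}{11} + 4 \cdot 6 \cdot 5\right) 0 = \left(\left(-7\right) \frac{1}{11} + 24 \cdot 5\right) 0 = \left(- \frac{7}{11} + 120\right) 0 = \frac{1313}{11} \cdot 0 = 0$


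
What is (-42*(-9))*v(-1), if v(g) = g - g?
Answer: 0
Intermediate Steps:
v(g) = 0
(-42*(-9))*v(-1) = -42*(-9)*0 = 378*0 = 0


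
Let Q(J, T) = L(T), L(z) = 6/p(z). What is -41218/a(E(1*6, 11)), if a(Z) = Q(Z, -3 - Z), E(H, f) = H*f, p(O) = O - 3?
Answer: 494616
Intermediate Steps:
p(O) = -3 + O
L(z) = 6/(-3 + z)
Q(J, T) = 6/(-3 + T)
a(Z) = 6/(-6 - Z) (a(Z) = 6/(-3 + (-3 - Z)) = 6/(-6 - Z))
-41218/a(E(1*6, 11)) = -41218/((-6/(6 + (1*6)*11))) = -41218/((-6/(6 + 6*11))) = -41218/((-6/(6 + 66))) = -41218/((-6/72)) = -41218/((-6*1/72)) = -41218/(-1/12) = -41218*(-12) = 494616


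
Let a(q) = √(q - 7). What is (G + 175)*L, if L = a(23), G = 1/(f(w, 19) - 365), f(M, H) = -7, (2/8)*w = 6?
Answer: 65099/93 ≈ 699.99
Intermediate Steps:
w = 24 (w = 4*6 = 24)
G = -1/372 (G = 1/(-7 - 365) = 1/(-372) = -1/372 ≈ -0.0026882)
a(q) = √(-7 + q)
L = 4 (L = √(-7 + 23) = √16 = 4)
(G + 175)*L = (-1/372 + 175)*4 = (65099/372)*4 = 65099/93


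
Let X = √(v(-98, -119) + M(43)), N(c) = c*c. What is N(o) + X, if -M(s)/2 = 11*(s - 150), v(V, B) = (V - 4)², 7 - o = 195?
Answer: 35344 + √12758 ≈ 35457.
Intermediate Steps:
o = -188 (o = 7 - 1*195 = 7 - 195 = -188)
v(V, B) = (-4 + V)²
M(s) = 3300 - 22*s (M(s) = -22*(s - 150) = -22*(-150 + s) = -2*(-1650 + 11*s) = 3300 - 22*s)
N(c) = c²
X = √12758 (X = √((-4 - 98)² + (3300 - 22*43)) = √((-102)² + (3300 - 946)) = √(10404 + 2354) = √12758 ≈ 112.95)
N(o) + X = (-188)² + √12758 = 35344 + √12758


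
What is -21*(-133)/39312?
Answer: 133/1872 ≈ 0.071047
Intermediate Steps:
-21*(-133)/39312 = 2793*(1/39312) = 133/1872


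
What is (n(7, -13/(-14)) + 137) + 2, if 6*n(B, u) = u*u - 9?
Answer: 161869/1176 ≈ 137.64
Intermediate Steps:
n(B, u) = -3/2 + u**2/6 (n(B, u) = (u*u - 9)/6 = (u**2 - 9)/6 = (-9 + u**2)/6 = -3/2 + u**2/6)
(n(7, -13/(-14)) + 137) + 2 = ((-3/2 + (-13/(-14))**2/6) + 137) + 2 = ((-3/2 + (-13*(-1/14))**2/6) + 137) + 2 = ((-3/2 + (13/14)**2/6) + 137) + 2 = ((-3/2 + (1/6)*(169/196)) + 137) + 2 = ((-3/2 + 169/1176) + 137) + 2 = (-1595/1176 + 137) + 2 = 159517/1176 + 2 = 161869/1176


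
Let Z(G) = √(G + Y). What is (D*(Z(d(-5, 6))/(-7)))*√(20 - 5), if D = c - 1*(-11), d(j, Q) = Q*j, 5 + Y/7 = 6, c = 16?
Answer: -27*I*√345/7 ≈ -71.643*I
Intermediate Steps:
Y = 7 (Y = -35 + 7*6 = -35 + 42 = 7)
Z(G) = √(7 + G) (Z(G) = √(G + 7) = √(7 + G))
D = 27 (D = 16 - 1*(-11) = 16 + 11 = 27)
(D*(Z(d(-5, 6))/(-7)))*√(20 - 5) = (27*(√(7 + 6*(-5))/(-7)))*√(20 - 5) = (27*(√(7 - 30)*(-⅐)))*√15 = (27*(√(-23)*(-⅐)))*√15 = (27*((I*√23)*(-⅐)))*√15 = (27*(-I*√23/7))*√15 = (-27*I*√23/7)*√15 = -27*I*√345/7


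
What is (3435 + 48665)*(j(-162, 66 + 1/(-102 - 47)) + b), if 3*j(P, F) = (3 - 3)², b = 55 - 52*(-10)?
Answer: 29957500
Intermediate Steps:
b = 575 (b = 55 + 520 = 575)
j(P, F) = 0 (j(P, F) = (3 - 3)²/3 = (⅓)*0² = (⅓)*0 = 0)
(3435 + 48665)*(j(-162, 66 + 1/(-102 - 47)) + b) = (3435 + 48665)*(0 + 575) = 52100*575 = 29957500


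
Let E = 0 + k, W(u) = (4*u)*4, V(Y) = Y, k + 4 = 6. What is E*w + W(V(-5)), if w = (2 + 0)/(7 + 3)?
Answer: -398/5 ≈ -79.600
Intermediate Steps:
k = 2 (k = -4 + 6 = 2)
W(u) = 16*u
E = 2 (E = 0 + 2 = 2)
w = ⅕ (w = 2/10 = 2*(⅒) = ⅕ ≈ 0.20000)
E*w + W(V(-5)) = 2*(⅕) + 16*(-5) = ⅖ - 80 = -398/5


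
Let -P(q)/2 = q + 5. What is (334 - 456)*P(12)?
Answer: 4148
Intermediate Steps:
P(q) = -10 - 2*q (P(q) = -2*(q + 5) = -2*(5 + q) = -10 - 2*q)
(334 - 456)*P(12) = (334 - 456)*(-10 - 2*12) = -122*(-10 - 24) = -122*(-34) = 4148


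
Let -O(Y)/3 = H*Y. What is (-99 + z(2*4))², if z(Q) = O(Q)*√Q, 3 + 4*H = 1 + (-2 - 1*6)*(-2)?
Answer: 66249 + 33264*√2 ≈ 1.1329e+5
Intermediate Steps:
H = 7/2 (H = -¾ + (1 + (-2 - 1*6)*(-2))/4 = -¾ + (1 + (-2 - 6)*(-2))/4 = -¾ + (1 - 8*(-2))/4 = -¾ + (1 + 16)/4 = -¾ + (¼)*17 = -¾ + 17/4 = 7/2 ≈ 3.5000)
O(Y) = -21*Y/2
z(Q) = -21*Q^(3/2)/2 (z(Q) = (-21*Q/2)*√Q = -21*Q^(3/2)/2)
(-99 + z(2*4))² = (-99 - 21*16*√2/2)² = (-99 - 168*√2)²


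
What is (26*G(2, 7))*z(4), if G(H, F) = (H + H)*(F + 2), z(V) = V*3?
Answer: 11232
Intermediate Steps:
z(V) = 3*V
G(H, F) = 2*H*(2 + F) (G(H, F) = (2*H)*(2 + F) = 2*H*(2 + F))
(26*G(2, 7))*z(4) = (26*(2*2*(2 + 7)))*(3*4) = (26*(2*2*9))*12 = (26*36)*12 = 936*12 = 11232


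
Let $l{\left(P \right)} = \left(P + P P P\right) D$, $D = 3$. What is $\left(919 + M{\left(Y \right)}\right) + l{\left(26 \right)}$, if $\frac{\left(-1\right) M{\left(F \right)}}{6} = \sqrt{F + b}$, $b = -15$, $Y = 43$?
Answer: $53725 - 12 \sqrt{7} \approx 53693.0$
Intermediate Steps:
$l{\left(P \right)} = 3 P + 3 P^{3}$ ($l{\left(P \right)} = \left(P + P P P\right) 3 = \left(P + P^{2} P\right) 3 = \left(P + P^{3}\right) 3 = 3 P + 3 P^{3}$)
$M{\left(F \right)} = - 6 \sqrt{-15 + F}$ ($M{\left(F \right)} = - 6 \sqrt{F - 15} = - 6 \sqrt{-15 + F}$)
$\left(919 + M{\left(Y \right)}\right) + l{\left(26 \right)} = \left(919 - 6 \sqrt{-15 + 43}\right) + 3 \cdot 26 \left(1 + 26^{2}\right) = \left(919 - 6 \sqrt{28}\right) + 3 \cdot 26 \left(1 + 676\right) = \left(919 - 6 \cdot 2 \sqrt{7}\right) + 3 \cdot 26 \cdot 677 = \left(919 - 12 \sqrt{7}\right) + 52806 = 53725 - 12 \sqrt{7}$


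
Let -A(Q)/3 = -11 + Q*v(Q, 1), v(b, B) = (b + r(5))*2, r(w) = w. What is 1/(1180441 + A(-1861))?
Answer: -1/19543622 ≈ -5.1168e-8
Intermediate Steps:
v(b, B) = 10 + 2*b (v(b, B) = (b + 5)*2 = (5 + b)*2 = 10 + 2*b)
A(Q) = 33 - 3*Q*(10 + 2*Q) (A(Q) = -3*(-11 + Q*(10 + 2*Q)) = 33 - 3*Q*(10 + 2*Q))
1/(1180441 + A(-1861)) = 1/(1180441 + (33 - 6*(-1861)*(5 - 1861))) = 1/(1180441 + (33 - 6*(-1861)*(-1856))) = 1/(1180441 + (33 - 20724096)) = 1/(1180441 - 20724063) = 1/(-19543622) = -1/19543622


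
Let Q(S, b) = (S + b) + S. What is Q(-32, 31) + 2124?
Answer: 2091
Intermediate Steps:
Q(S, b) = b + 2*S
Q(-32, 31) + 2124 = (31 + 2*(-32)) + 2124 = (31 - 64) + 2124 = -33 + 2124 = 2091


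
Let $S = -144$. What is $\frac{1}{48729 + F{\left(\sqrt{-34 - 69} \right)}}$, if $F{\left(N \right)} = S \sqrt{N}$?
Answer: $\frac{1}{48729 - 144 \sqrt[4]{103} \sqrt{i}} \approx 2.0658 \cdot 10^{-5} + 1.384 \cdot 10^{-7} i$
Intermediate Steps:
$F{\left(N \right)} = - 144 \sqrt{N}$
$\frac{1}{48729 + F{\left(\sqrt{-34 - 69} \right)}} = \frac{1}{48729 - 144 \sqrt{\sqrt{-34 - 69}}} = \frac{1}{48729 - 144 \sqrt{\sqrt{-103}}} = \frac{1}{48729 - 144 \sqrt{i \sqrt{103}}} = \frac{1}{48729 - 144 \sqrt[4]{103} \sqrt{i}}$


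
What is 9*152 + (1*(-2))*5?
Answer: 1358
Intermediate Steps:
9*152 + (1*(-2))*5 = 1368 - 2*5 = 1368 - 10 = 1358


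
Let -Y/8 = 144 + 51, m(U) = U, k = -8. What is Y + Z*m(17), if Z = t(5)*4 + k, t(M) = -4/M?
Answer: -8752/5 ≈ -1750.4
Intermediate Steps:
Y = -1560 (Y = -8*(144 + 51) = -8*195 = -1560)
Z = -56/5 (Z = -4/5*4 - 8 = -4*⅕*4 - 8 = -⅘*4 - 8 = -16/5 - 8 = -56/5 ≈ -11.200)
Y + Z*m(17) = -1560 - 56/5*17 = -1560 - 952/5 = -8752/5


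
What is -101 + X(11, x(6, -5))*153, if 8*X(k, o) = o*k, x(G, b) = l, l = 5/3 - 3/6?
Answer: 2311/16 ≈ 144.44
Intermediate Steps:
l = 7/6 (l = 5*(⅓) - 3*⅙ = 5/3 - ½ = 7/6 ≈ 1.1667)
x(G, b) = 7/6
X(k, o) = k*o/8 (X(k, o) = (o*k)/8 = (k*o)/8 = k*o/8)
-101 + X(11, x(6, -5))*153 = -101 + ((⅛)*11*(7/6))*153 = -101 + (77/48)*153 = -101 + 3927/16 = 2311/16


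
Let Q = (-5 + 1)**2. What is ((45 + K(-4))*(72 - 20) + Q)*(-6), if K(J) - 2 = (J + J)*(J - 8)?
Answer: -44712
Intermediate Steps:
K(J) = 2 + 2*J*(-8 + J) (K(J) = 2 + (J + J)*(J - 8) = 2 + (2*J)*(-8 + J) = 2 + 2*J*(-8 + J))
Q = 16 (Q = (-4)**2 = 16)
((45 + K(-4))*(72 - 20) + Q)*(-6) = ((45 + (2 - 16*(-4) + 2*(-4)**2))*(72 - 20) + 16)*(-6) = ((45 + (2 + 64 + 2*16))*52 + 16)*(-6) = ((45 + (2 + 64 + 32))*52 + 16)*(-6) = ((45 + 98)*52 + 16)*(-6) = (143*52 + 16)*(-6) = (7436 + 16)*(-6) = 7452*(-6) = -44712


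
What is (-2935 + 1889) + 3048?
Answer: 2002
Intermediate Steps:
(-2935 + 1889) + 3048 = -1046 + 3048 = 2002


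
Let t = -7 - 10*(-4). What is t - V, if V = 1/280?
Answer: 9239/280 ≈ 32.996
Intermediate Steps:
t = 33 (t = -7 + 40 = 33)
V = 1/280 ≈ 0.0035714
t - V = 33 - 1*1/280 = 33 - 1/280 = 9239/280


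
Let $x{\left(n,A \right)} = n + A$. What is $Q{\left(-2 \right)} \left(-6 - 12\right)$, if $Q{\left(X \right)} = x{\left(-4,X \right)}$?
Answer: $108$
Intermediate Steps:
$x{\left(n,A \right)} = A + n$
$Q{\left(X \right)} = -4 + X$ ($Q{\left(X \right)} = X - 4 = -4 + X$)
$Q{\left(-2 \right)} \left(-6 - 12\right) = \left(-4 - 2\right) \left(-6 - 12\right) = \left(-6\right) \left(-18\right) = 108$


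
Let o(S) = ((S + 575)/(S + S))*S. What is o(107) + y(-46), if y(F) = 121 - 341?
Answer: 121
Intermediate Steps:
o(S) = 575/2 + S/2 (o(S) = ((575 + S)/((2*S)))*S = ((575 + S)*(1/(2*S)))*S = ((575 + S)/(2*S))*S = 575/2 + S/2)
y(F) = -220
o(107) + y(-46) = (575/2 + (1/2)*107) - 220 = (575/2 + 107/2) - 220 = 341 - 220 = 121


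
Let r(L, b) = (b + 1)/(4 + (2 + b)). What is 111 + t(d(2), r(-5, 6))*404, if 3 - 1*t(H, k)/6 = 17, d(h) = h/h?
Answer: -33825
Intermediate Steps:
r(L, b) = (1 + b)/(6 + b)
d(h) = 1
t(H, k) = -84 (t(H, k) = 18 - 6*17 = 18 - 102 = -84)
111 + t(d(2), r(-5, 6))*404 = 111 - 84*404 = 111 - 33936 = -33825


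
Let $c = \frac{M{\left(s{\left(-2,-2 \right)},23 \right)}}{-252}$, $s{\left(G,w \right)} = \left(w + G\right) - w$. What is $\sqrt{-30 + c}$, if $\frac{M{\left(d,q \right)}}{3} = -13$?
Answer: $\frac{i \sqrt{52647}}{42} \approx 5.4631 i$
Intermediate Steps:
$s{\left(G,w \right)} = G$ ($s{\left(G,w \right)} = \left(G + w\right) - w = G$)
$M{\left(d,q \right)} = -39$ ($M{\left(d,q \right)} = 3 \left(-13\right) = -39$)
$c = \frac{13}{84}$ ($c = - \frac{39}{-252} = \left(-39\right) \left(- \frac{1}{252}\right) = \frac{13}{84} \approx 0.15476$)
$\sqrt{-30 + c} = \sqrt{-30 + \frac{13}{84}} = \sqrt{- \frac{2507}{84}} = \frac{i \sqrt{52647}}{42}$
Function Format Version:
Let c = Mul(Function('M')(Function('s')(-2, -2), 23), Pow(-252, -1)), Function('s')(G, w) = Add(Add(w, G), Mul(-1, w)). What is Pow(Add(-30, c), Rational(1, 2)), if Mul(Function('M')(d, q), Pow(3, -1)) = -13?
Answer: Mul(Rational(1, 42), I, Pow(52647, Rational(1, 2))) ≈ Mul(5.4631, I)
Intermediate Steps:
Function('s')(G, w) = G (Function('s')(G, w) = Add(Add(G, w), Mul(-1, w)) = G)
Function('M')(d, q) = -39 (Function('M')(d, q) = Mul(3, -13) = -39)
c = Rational(13, 84) (c = Mul(-39, Pow(-252, -1)) = Mul(-39, Rational(-1, 252)) = Rational(13, 84) ≈ 0.15476)
Pow(Add(-30, c), Rational(1, 2)) = Pow(Add(-30, Rational(13, 84)), Rational(1, 2)) = Pow(Rational(-2507, 84), Rational(1, 2)) = Mul(Rational(1, 42), I, Pow(52647, Rational(1, 2)))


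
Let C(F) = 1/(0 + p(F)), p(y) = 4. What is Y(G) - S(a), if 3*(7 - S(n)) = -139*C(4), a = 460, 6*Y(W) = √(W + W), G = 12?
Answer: -223/12 + √6/3 ≈ -17.767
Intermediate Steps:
C(F) = ¼ (C(F) = 1/(0 + 4) = 1/4 = ¼)
Y(W) = √2*√W/6 (Y(W) = √(W + W)/6 = √(2*W)/6 = (√2*√W)/6 = √2*√W/6)
S(n) = 223/12 (S(n) = 7 - (-139)/(3*4) = 7 - ⅓*(-139/4) = 7 + 139/12 = 223/12)
Y(G) - S(a) = √2*√12/6 - 1*223/12 = √2*(2*√3)/6 - 223/12 = √6/3 - 223/12 = -223/12 + √6/3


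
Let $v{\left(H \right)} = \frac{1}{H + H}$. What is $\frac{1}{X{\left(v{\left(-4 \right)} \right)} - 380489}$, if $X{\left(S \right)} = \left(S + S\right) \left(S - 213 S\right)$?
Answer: $- \frac{8}{3043965} \approx -2.6282 \cdot 10^{-6}$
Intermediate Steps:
$v{\left(H \right)} = \frac{1}{2 H}$
$X{\left(S \right)} = - 424 S^{2}$ ($X{\left(S \right)} = 2 S \left(- 212 S\right) = - 424 S^{2}$)
$\frac{1}{X{\left(v{\left(-4 \right)} \right)} - 380489} = \frac{1}{- 424 \left(\frac{1}{2 \left(-4\right)}\right)^{2} - 380489} = \frac{1}{- 424 \left(\frac{1}{2} \left(- \frac{1}{4}\right)\right)^{2} - 380489} = \frac{1}{- 424 \left(- \frac{1}{8}\right)^{2} - 380489} = \frac{1}{\left(-424\right) \frac{1}{64} - 380489} = \frac{1}{- \frac{53}{8} - 380489} = \frac{1}{- \frac{3043965}{8}} = - \frac{8}{3043965}$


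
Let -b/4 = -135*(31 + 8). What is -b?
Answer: -21060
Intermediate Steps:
b = 21060 (b = -(-540)*(31 + 8) = -(-540)*39 = -4*(-5265) = 21060)
-b = -1*21060 = -21060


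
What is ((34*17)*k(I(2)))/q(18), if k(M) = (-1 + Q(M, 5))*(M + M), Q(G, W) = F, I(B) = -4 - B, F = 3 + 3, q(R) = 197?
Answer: -34680/197 ≈ -176.04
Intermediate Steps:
F = 6
Q(G, W) = 6
k(M) = 10*M (k(M) = (-1 + 6)*(M + M) = 5*(2*M) = 10*M)
((34*17)*k(I(2)))/q(18) = ((34*17)*(10*(-4 - 1*2)))/197 = (578*(10*(-4 - 2)))*(1/197) = (578*(10*(-6)))*(1/197) = (578*(-60))*(1/197) = -34680*1/197 = -34680/197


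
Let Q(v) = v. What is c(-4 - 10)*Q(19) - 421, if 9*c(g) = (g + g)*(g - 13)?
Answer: 1175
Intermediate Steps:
c(g) = 2*g*(-13 + g)/9 (c(g) = ((g + g)*(g - 13))/9 = ((2*g)*(-13 + g))/9 = (2*g*(-13 + g))/9 = 2*g*(-13 + g)/9)
c(-4 - 10)*Q(19) - 421 = (2*(-4 - 10)*(-13 + (-4 - 10))/9)*19 - 421 = ((2/9)*(-14)*(-13 - 14))*19 - 421 = ((2/9)*(-14)*(-27))*19 - 421 = 84*19 - 421 = 1596 - 421 = 1175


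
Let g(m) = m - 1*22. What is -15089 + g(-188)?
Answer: -15299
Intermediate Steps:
g(m) = -22 + m (g(m) = m - 22 = -22 + m)
-15089 + g(-188) = -15089 + (-22 - 188) = -15089 - 210 = -15299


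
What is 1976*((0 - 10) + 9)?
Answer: -1976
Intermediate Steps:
1976*((0 - 10) + 9) = 1976*(-10 + 9) = 1976*(-1) = -1976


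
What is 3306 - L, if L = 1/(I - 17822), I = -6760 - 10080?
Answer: 114592573/34662 ≈ 3306.0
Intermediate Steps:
I = -16840
L = -1/34662 (L = 1/(-16840 - 17822) = 1/(-34662) = -1/34662 ≈ -2.8850e-5)
3306 - L = 3306 - 1*(-1/34662) = 3306 + 1/34662 = 114592573/34662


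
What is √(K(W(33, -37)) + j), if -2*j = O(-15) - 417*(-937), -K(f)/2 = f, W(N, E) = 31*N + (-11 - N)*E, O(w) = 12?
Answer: I*√802690/2 ≈ 447.96*I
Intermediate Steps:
W(N, E) = 31*N + E*(-11 - N)
K(f) = -2*f
j = -390741/2 (j = -(12 - 417*(-937))/2 = -(12 + 390729)/2 = -½*390741 = -390741/2 ≈ -1.9537e+5)
√(K(W(33, -37)) + j) = √(-2*(-11*(-37) + 31*33 - 1*(-37)*33) - 390741/2) = √(-2*(407 + 1023 + 1221) - 390741/2) = √(-2*2651 - 390741/2) = √(-5302 - 390741/2) = √(-401345/2) = I*√802690/2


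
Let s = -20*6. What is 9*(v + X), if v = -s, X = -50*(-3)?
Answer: 2430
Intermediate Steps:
X = 150
s = -120
v = 120 (v = -1*(-120) = 120)
9*(v + X) = 9*(120 + 150) = 9*270 = 2430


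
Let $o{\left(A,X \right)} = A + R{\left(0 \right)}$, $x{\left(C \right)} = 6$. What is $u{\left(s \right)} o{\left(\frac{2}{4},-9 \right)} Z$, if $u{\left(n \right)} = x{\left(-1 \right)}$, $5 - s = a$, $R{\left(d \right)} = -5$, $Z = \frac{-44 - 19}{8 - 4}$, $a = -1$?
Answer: $\frac{1701}{4} \approx 425.25$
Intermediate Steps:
$Z = - \frac{63}{4} \approx -15.75$
$s = 6$ ($s = 5 - -1 = 5 + 1 = 6$)
$o{\left(A,X \right)} = -5 + A$ ($o{\left(A,X \right)} = A - 5 = -5 + A$)
$u{\left(n \right)} = 6$
$u{\left(s \right)} o{\left(\frac{2}{4},-9 \right)} Z = 6 \left(-5 + \frac{2}{4}\right) \left(- \frac{63}{4}\right) = 6 \left(-5 + 2 \cdot \frac{1}{4}\right) \left(- \frac{63}{4}\right) = 6 \left(-5 + \frac{1}{2}\right) \left(- \frac{63}{4}\right) = 6 \left(- \frac{9}{2}\right) \left(- \frac{63}{4}\right) = \left(-27\right) \left(- \frac{63}{4}\right) = \frac{1701}{4}$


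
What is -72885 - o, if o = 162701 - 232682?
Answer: -2904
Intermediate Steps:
o = -69981
-72885 - o = -72885 - 1*(-69981) = -72885 + 69981 = -2904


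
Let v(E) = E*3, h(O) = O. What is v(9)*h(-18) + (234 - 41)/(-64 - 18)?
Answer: -40045/82 ≈ -488.35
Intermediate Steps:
v(E) = 3*E
v(9)*h(-18) + (234 - 41)/(-64 - 18) = (3*9)*(-18) + (234 - 41)/(-64 - 18) = 27*(-18) + 193/(-82) = -486 + 193*(-1/82) = -486 - 193/82 = -40045/82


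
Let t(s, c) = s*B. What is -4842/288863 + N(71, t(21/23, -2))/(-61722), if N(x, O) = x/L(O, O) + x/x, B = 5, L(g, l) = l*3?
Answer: -47351475592/2808099328545 ≈ -0.016862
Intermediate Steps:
L(g, l) = 3*l
t(s, c) = 5*s (t(s, c) = s*5 = 5*s)
N(x, O) = 1 + x/(3*O) (N(x, O) = x/((3*O)) + x/x = x*(1/(3*O)) + 1 = x/(3*O) + 1 = 1 + x/(3*O))
-4842/288863 + N(71, t(21/23, -2))/(-61722) = -4842/288863 + ((5*(21/23) + (1/3)*71)/((5*(21/23))))/(-61722) = -4842*1/288863 + ((5*(21*(1/23)) + 71/3)/((5*(21*(1/23)))))*(-1/61722) = -4842/288863 + ((5*(21/23) + 71/3)/((5*(21/23))))*(-1/61722) = -4842/288863 + ((105/23 + 71/3)/(105/23))*(-1/61722) = -4842/288863 + ((23/105)*(1948/69))*(-1/61722) = -4842/288863 + (1948/315)*(-1/61722) = -4842/288863 - 974/9721215 = -47351475592/2808099328545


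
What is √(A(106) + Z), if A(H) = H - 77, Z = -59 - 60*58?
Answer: 3*I*√390 ≈ 59.245*I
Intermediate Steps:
Z = -3539 (Z = -59 - 3480 = -3539)
A(H) = -77 + H
√(A(106) + Z) = √((-77 + 106) - 3539) = √(29 - 3539) = √(-3510) = 3*I*√390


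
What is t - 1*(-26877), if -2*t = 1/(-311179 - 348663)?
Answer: 35469146869/1319684 ≈ 26877.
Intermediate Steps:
t = 1/1319684 (t = -1/(2*(-311179 - 348663)) = -½/(-659842) = -½*(-1/659842) = 1/1319684 ≈ 7.5776e-7)
t - 1*(-26877) = 1/1319684 - 1*(-26877) = 1/1319684 + 26877 = 35469146869/1319684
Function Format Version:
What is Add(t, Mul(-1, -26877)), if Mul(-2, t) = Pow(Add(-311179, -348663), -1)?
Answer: Rational(35469146869, 1319684) ≈ 26877.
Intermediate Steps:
t = Rational(1, 1319684) (t = Mul(Rational(-1, 2), Pow(Add(-311179, -348663), -1)) = Mul(Rational(-1, 2), Pow(-659842, -1)) = Mul(Rational(-1, 2), Rational(-1, 659842)) = Rational(1, 1319684) ≈ 7.5776e-7)
Add(t, Mul(-1, -26877)) = Add(Rational(1, 1319684), Mul(-1, -26877)) = Add(Rational(1, 1319684), 26877) = Rational(35469146869, 1319684)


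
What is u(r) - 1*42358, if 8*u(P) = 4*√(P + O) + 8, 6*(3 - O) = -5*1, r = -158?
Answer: -42357 + 5*I*√222/12 ≈ -42357.0 + 6.2082*I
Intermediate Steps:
O = 23/6 (O = 3 - (-5)/6 = 3 - ⅙*(-5) = 3 + ⅚ = 23/6 ≈ 3.8333)
u(P) = 1 + √(23/6 + P)/2 (u(P) = (4*√(P + 23/6) + 8)/8 = (4*√(23/6 + P) + 8)/8 = (8 + 4*√(23/6 + P))/8 = 1 + √(23/6 + P)/2)
u(r) - 1*42358 = (1 + √(138 + 36*(-158))/12) - 1*42358 = (1 + √(138 - 5688)/12) - 42358 = (1 + √(-5550)/12) - 42358 = (1 + (5*I*√222)/12) - 42358 = (1 + 5*I*√222/12) - 42358 = -42357 + 5*I*√222/12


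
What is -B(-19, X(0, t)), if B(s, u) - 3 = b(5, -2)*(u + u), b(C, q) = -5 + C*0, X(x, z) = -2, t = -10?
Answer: -23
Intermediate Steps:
b(C, q) = -5 (b(C, q) = -5 + 0 = -5)
B(s, u) = 3 - 10*u (B(s, u) = 3 - 5*(u + u) = 3 - 10*u)
-B(-19, X(0, t)) = -(3 - 10*(-2)) = -(3 + 20) = -1*23 = -23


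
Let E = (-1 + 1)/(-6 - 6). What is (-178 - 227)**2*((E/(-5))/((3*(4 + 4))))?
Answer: 0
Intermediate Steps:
E = 0 (E = 0/(-12) = 0*(-1/12) = 0)
(-178 - 227)**2*((E/(-5))/((3*(4 + 4)))) = (-178 - 227)**2*((0/(-5))/((3*(4 + 4)))) = (-405)**2*((0*(-1/5))/((3*8))) = 164025*(0/24) = 164025*(0*(1/24)) = 164025*0 = 0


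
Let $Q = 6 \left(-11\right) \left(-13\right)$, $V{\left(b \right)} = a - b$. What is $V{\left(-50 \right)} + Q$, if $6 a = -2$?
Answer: $\frac{2723}{3} \approx 907.67$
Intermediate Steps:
$a = - \frac{1}{3}$ ($a = \frac{1}{6} \left(-2\right) = - \frac{1}{3} \approx -0.33333$)
$V{\left(b \right)} = - \frac{1}{3} - b$
$Q = 858$ ($Q = \left(-66\right) \left(-13\right) = 858$)
$V{\left(-50 \right)} + Q = \left(- \frac{1}{3} - -50\right) + 858 = \left(- \frac{1}{3} + 50\right) + 858 = \frac{149}{3} + 858 = \frac{2723}{3}$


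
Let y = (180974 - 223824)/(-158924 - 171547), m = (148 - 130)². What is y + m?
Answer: 107115454/330471 ≈ 324.13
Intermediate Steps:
m = 324 (m = 18² = 324)
y = 42850/330471 (y = -42850/(-330471) = -42850*(-1/330471) = 42850/330471 ≈ 0.12966)
y + m = 42850/330471 + 324 = 107115454/330471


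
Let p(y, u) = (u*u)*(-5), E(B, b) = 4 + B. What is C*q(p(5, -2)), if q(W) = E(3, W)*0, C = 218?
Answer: 0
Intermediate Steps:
p(y, u) = -5*u² (p(y, u) = u²*(-5) = -5*u²)
q(W) = 0 (q(W) = (4 + 3)*0 = 7*0 = 0)
C*q(p(5, -2)) = 218*0 = 0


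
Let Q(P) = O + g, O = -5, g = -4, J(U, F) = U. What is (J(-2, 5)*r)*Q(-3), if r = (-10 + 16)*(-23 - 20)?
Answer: -4644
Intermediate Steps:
r = -258 (r = 6*(-43) = -258)
Q(P) = -9 (Q(P) = -5 - 4 = -9)
(J(-2, 5)*r)*Q(-3) = -2*(-258)*(-9) = 516*(-9) = -4644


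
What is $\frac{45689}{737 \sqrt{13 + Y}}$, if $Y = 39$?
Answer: $\frac{45689 \sqrt{13}}{19162} \approx 8.5969$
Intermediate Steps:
$\frac{45689}{737 \sqrt{13 + Y}} = \frac{45689}{737 \sqrt{13 + 39}} = \frac{45689}{737 \sqrt{52}} = \frac{45689}{737 \cdot 2 \sqrt{13}} = \frac{45689}{1474 \sqrt{13}} = 45689 \frac{\sqrt{13}}{19162} = \frac{45689 \sqrt{13}}{19162}$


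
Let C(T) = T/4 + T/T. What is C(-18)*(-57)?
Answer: 399/2 ≈ 199.50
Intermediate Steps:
C(T) = 1 + T/4 (C(T) = T*(¼) + 1 = T/4 + 1 = 1 + T/4)
C(-18)*(-57) = (1 + (¼)*(-18))*(-57) = (1 - 9/2)*(-57) = -7/2*(-57) = 399/2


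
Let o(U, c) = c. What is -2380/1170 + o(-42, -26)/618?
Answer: -25021/12051 ≈ -2.0763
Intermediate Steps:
-2380/1170 + o(-42, -26)/618 = -2380/1170 - 26/618 = -2380*1/1170 - 26*1/618 = -238/117 - 13/309 = -25021/12051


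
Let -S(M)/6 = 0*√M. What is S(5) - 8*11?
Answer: -88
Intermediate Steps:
S(M) = 0 (S(M) = -0*√M = -6*0 = 0)
S(5) - 8*11 = 0 - 8*11 = 0 - 88 = -88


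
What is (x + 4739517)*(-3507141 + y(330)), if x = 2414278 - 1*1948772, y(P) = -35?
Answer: -18254931745048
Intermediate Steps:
x = 465506 (x = 2414278 - 1948772 = 465506)
(x + 4739517)*(-3507141 + y(330)) = (465506 + 4739517)*(-3507141 - 35) = 5205023*(-3507176) = -18254931745048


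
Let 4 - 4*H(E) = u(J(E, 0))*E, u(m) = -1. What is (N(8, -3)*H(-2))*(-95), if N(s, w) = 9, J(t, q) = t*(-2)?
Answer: -855/2 ≈ -427.50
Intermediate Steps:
J(t, q) = -2*t
H(E) = 1 + E/4 (H(E) = 1 - (-1)*E/4 = 1 + E/4)
(N(8, -3)*H(-2))*(-95) = (9*(1 + (¼)*(-2)))*(-95) = (9*(1 - ½))*(-95) = (9*(½))*(-95) = (9/2)*(-95) = -855/2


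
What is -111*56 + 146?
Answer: -6070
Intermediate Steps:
-111*56 + 146 = -6216 + 146 = -6070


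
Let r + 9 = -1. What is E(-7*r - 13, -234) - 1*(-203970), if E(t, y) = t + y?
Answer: 203793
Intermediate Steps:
r = -10 (r = -9 - 1 = -10)
E(-7*r - 13, -234) - 1*(-203970) = ((-7*(-10) - 13) - 234) - 1*(-203970) = ((70 - 13) - 234) + 203970 = (57 - 234) + 203970 = -177 + 203970 = 203793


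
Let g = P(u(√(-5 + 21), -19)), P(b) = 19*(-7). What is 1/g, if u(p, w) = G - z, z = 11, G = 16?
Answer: -1/133 ≈ -0.0075188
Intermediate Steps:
u(p, w) = 5 (u(p, w) = 16 - 1*11 = 16 - 11 = 5)
P(b) = -133
g = -133
1/g = 1/(-133) = -1/133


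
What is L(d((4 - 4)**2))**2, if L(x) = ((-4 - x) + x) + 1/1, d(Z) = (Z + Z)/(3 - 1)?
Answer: 9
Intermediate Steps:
d(Z) = Z (d(Z) = (2*Z)/2 = (2*Z)*(1/2) = Z)
L(x) = -3 (L(x) = -4 + 1 = -3)
L(d((4 - 4)**2))**2 = (-3)**2 = 9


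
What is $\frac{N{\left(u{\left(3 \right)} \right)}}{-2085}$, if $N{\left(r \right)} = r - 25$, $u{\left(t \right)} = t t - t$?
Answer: $\frac{19}{2085} \approx 0.0091127$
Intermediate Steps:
$u{\left(t \right)} = t^{2} - t$
$N{\left(r \right)} = -25 + r$
$\frac{N{\left(u{\left(3 \right)} \right)}}{-2085} = \frac{-25 + 3 \left(-1 + 3\right)}{-2085} = \left(-25 + 3 \cdot 2\right) \left(- \frac{1}{2085}\right) = \left(-25 + 6\right) \left(- \frac{1}{2085}\right) = \left(-19\right) \left(- \frac{1}{2085}\right) = \frac{19}{2085}$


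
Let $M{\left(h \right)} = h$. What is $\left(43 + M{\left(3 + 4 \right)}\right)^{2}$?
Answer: $2500$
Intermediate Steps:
$\left(43 + M{\left(3 + 4 \right)}\right)^{2} = \left(43 + \left(3 + 4\right)\right)^{2} = \left(43 + 7\right)^{2} = 50^{2} = 2500$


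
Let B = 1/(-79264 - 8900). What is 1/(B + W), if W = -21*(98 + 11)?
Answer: -88164/201807397 ≈ -0.00043687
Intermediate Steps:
W = -2289 (W = -21*109 = -2289)
B = -1/88164 (B = 1/(-88164) = -1/88164 ≈ -1.1342e-5)
1/(B + W) = 1/(-1/88164 - 2289) = 1/(-201807397/88164) = -88164/201807397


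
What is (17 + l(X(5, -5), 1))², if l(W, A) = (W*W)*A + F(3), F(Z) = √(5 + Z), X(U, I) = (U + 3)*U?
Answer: 2614697 + 6468*√2 ≈ 2.6238e+6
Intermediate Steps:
X(U, I) = U*(3 + U) (X(U, I) = (3 + U)*U = U*(3 + U))
l(W, A) = 2*√2 + A*W² (l(W, A) = (W*W)*A + √(5 + 3) = W²*A + √8 = A*W² + 2*√2 = 2*√2 + A*W²)
(17 + l(X(5, -5), 1))² = (17 + (2*√2 + 1*(5*(3 + 5))²))² = (17 + (2*√2 + 1*(5*8)²))² = (17 + (2*√2 + 1*40²))² = (17 + (2*√2 + 1*1600))² = (17 + (2*√2 + 1600))² = (17 + (1600 + 2*√2))² = (1617 + 2*√2)²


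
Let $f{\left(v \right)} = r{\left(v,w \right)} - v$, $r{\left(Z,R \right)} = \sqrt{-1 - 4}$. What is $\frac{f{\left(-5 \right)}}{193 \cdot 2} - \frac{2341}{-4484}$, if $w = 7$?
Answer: $\frac{463023}{865412} + \frac{i \sqrt{5}}{386} \approx 0.53503 + 0.0057929 i$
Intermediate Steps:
$r{\left(Z,R \right)} = i \sqrt{5}$ ($r{\left(Z,R \right)} = \sqrt{-5} = i \sqrt{5}$)
$f{\left(v \right)} = - v + i \sqrt{5}$ ($f{\left(v \right)} = i \sqrt{5} - v = - v + i \sqrt{5}$)
$\frac{f{\left(-5 \right)}}{193 \cdot 2} - \frac{2341}{-4484} = \frac{\left(-1\right) \left(-5\right) + i \sqrt{5}}{193 \cdot 2} - \frac{2341}{-4484} = \frac{5 + i \sqrt{5}}{386} - - \frac{2341}{4484} = \left(5 + i \sqrt{5}\right) \frac{1}{386} + \frac{2341}{4484} = \left(\frac{5}{386} + \frac{i \sqrt{5}}{386}\right) + \frac{2341}{4484} = \frac{463023}{865412} + \frac{i \sqrt{5}}{386}$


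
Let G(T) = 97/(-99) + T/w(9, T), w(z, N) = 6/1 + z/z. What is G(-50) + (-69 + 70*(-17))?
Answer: -878116/693 ≈ -1267.1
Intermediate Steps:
w(z, N) = 7 (w(z, N) = 6*1 + 1 = 6 + 1 = 7)
G(T) = -97/99 + T/7 (G(T) = 97/(-99) + T/7 = 97*(-1/99) + T*(⅐) = -97/99 + T/7)
G(-50) + (-69 + 70*(-17)) = (-97/99 + (⅐)*(-50)) + (-69 + 70*(-17)) = (-97/99 - 50/7) + (-69 - 1190) = -5629/693 - 1259 = -878116/693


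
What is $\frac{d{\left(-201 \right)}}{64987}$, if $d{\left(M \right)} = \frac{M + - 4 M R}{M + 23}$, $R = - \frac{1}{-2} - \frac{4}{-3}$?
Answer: $- \frac{1273}{11567686} \approx -0.00011005$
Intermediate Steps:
$R = \frac{11}{6}$ ($R = \left(-1\right) \left(- \frac{1}{2}\right) - - \frac{4}{3} = \frac{1}{2} + \frac{4}{3} = \frac{11}{6} \approx 1.8333$)
$d{\left(M \right)} = - \frac{19 M}{3 \left(23 + M\right)}$ ($d{\left(M \right)} = \frac{M + - 4 M \frac{11}{6}}{M + 23} = \frac{M - \frac{22 M}{3}}{23 + M} = \frac{\left(- \frac{19}{3}\right) M}{23 + M} = - \frac{19 M}{3 \left(23 + M\right)}$)
$\frac{d{\left(-201 \right)}}{64987} = \frac{\left(-19\right) \left(-201\right) \frac{1}{69 + 3 \left(-201\right)}}{64987} = \left(-19\right) \left(-201\right) \frac{1}{69 - 603} \cdot \frac{1}{64987} = \left(-19\right) \left(-201\right) \frac{1}{-534} \cdot \frac{1}{64987} = \left(-19\right) \left(-201\right) \left(- \frac{1}{534}\right) \frac{1}{64987} = \left(- \frac{1273}{178}\right) \frac{1}{64987} = - \frac{1273}{11567686}$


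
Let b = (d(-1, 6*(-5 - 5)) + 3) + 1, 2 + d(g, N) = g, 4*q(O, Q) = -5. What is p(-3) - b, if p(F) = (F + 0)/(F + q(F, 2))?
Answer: -5/17 ≈ -0.29412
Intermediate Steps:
q(O, Q) = -5/4 (q(O, Q) = (1/4)*(-5) = -5/4)
d(g, N) = -2 + g
b = 1 (b = ((-2 - 1) + 3) + 1 = (-3 + 3) + 1 = 0 + 1 = 1)
p(F) = F/(-5/4 + F) (p(F) = (F + 0)/(F - 5/4) = F/(-5/4 + F))
p(-3) - b = 4*(-3)/(-5 + 4*(-3)) - 1*1 = 4*(-3)/(-5 - 12) - 1 = 4*(-3)/(-17) - 1 = 4*(-3)*(-1/17) - 1 = 12/17 - 1 = -5/17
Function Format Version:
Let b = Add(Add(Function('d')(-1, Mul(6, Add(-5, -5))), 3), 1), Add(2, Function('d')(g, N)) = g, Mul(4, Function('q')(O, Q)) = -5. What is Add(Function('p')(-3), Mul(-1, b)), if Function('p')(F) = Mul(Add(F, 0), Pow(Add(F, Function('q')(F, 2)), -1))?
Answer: Rational(-5, 17) ≈ -0.29412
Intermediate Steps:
Function('q')(O, Q) = Rational(-5, 4) (Function('q')(O, Q) = Mul(Rational(1, 4), -5) = Rational(-5, 4))
Function('d')(g, N) = Add(-2, g)
b = 1 (b = Add(Add(Add(-2, -1), 3), 1) = Add(Add(-3, 3), 1) = Add(0, 1) = 1)
Function('p')(F) = Mul(F, Pow(Add(Rational(-5, 4), F), -1)) (Function('p')(F) = Mul(Add(F, 0), Pow(Add(F, Rational(-5, 4)), -1)) = Mul(F, Pow(Add(Rational(-5, 4), F), -1)))
Add(Function('p')(-3), Mul(-1, b)) = Add(Mul(4, -3, Pow(Add(-5, Mul(4, -3)), -1)), Mul(-1, 1)) = Add(Mul(4, -3, Pow(Add(-5, -12), -1)), -1) = Add(Mul(4, -3, Pow(-17, -1)), -1) = Add(Mul(4, -3, Rational(-1, 17)), -1) = Add(Rational(12, 17), -1) = Rational(-5, 17)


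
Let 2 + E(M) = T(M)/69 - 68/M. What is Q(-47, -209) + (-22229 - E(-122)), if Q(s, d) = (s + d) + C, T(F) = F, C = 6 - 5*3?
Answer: -94663732/4209 ≈ -22491.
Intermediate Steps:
C = -9 (C = 6 - 15 = -9)
E(M) = -2 - 68/M + M/69 (E(M) = -2 + (M/69 - 68/M) = -2 + (-68/M + M/69) = -2 - 68/M + M/69)
Q(s, d) = -9 + d + s (Q(s, d) = (s + d) - 9 = (d + s) - 9 = -9 + d + s)
Q(-47, -209) + (-22229 - E(-122)) = (-9 - 209 - 47) + (-22229 - (-2 - 68/(-122) + (1/69)*(-122))) = -265 + (-22229 - (-2 - 68*(-1/122) - 122/69)) = -265 + (-22229 - (-2 + 34/61 - 122/69)) = -265 + (-22229 - 1*(-13514/4209)) = -265 + (-22229 + 13514/4209) = -265 - 93548347/4209 = -94663732/4209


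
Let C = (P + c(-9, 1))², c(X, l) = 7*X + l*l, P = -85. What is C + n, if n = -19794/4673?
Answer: 100959063/4673 ≈ 21605.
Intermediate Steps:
c(X, l) = l² + 7*X (c(X, l) = 7*X + l² = l² + 7*X)
C = 21609 (C = (-85 + (1² + 7*(-9)))² = (-85 + (1 - 63))² = (-85 - 62)² = (-147)² = 21609)
n = -19794/4673 (n = -19794*1/4673 = -19794/4673 ≈ -4.2358)
C + n = 21609 - 19794/4673 = 100959063/4673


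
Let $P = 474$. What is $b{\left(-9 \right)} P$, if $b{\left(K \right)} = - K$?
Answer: $4266$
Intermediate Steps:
$b{\left(-9 \right)} P = \left(-1\right) \left(-9\right) 474 = 9 \cdot 474 = 4266$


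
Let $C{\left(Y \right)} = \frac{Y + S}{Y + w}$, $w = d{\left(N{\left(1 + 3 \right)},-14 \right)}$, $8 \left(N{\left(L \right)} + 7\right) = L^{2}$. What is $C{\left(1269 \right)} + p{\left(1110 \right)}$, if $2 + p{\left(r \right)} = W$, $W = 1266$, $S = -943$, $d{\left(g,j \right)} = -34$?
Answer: $\frac{1561366}{1235} \approx 1264.3$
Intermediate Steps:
$N{\left(L \right)} = -7 + \frac{L^{2}}{8}$
$w = -34$
$p{\left(r \right)} = 1264$ ($p{\left(r \right)} = -2 + 1266 = 1264$)
$C{\left(Y \right)} = \frac{-943 + Y}{-34 + Y}$ ($C{\left(Y \right)} = \frac{Y - 943}{Y - 34} = \frac{-943 + Y}{-34 + Y}$)
$C{\left(1269 \right)} + p{\left(1110 \right)} = \frac{-943 + 1269}{-34 + 1269} + 1264 = \frac{1}{1235} \cdot 326 + 1264 = \frac{326}{1235} + 1264 = \frac{1561366}{1235}$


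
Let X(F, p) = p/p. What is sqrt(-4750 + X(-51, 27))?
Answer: I*sqrt(4749) ≈ 68.913*I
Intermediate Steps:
X(F, p) = 1
sqrt(-4750 + X(-51, 27)) = sqrt(-4750 + 1) = sqrt(-4749) = I*sqrt(4749)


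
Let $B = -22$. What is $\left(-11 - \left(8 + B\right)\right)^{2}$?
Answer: $9$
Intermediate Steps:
$\left(-11 - \left(8 + B\right)\right)^{2} = \left(-11 - -14\right)^{2} = \left(-11 + \left(-8 + 22\right)\right)^{2} = \left(-11 + 14\right)^{2} = 3^{2} = 9$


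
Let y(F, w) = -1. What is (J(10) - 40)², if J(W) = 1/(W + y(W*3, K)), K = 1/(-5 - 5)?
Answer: 128881/81 ≈ 1591.1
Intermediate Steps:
K = -⅒ (K = 1/(-10) = -⅒ ≈ -0.10000)
J(W) = 1/(-1 + W) (J(W) = 1/(W - 1) = 1/(-1 + W))
(J(10) - 40)² = (1/(-1 + 10) - 40)² = (1/9 - 40)² = (⅑ - 40)² = (-359/9)² = 128881/81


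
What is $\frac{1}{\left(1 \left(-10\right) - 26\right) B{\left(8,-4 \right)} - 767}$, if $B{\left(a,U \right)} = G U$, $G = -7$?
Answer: $- \frac{1}{1775} \approx -0.00056338$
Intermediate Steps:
$B{\left(a,U \right)} = - 7 U$
$\frac{1}{\left(1 \left(-10\right) - 26\right) B{\left(8,-4 \right)} - 767} = \frac{1}{\left(1 \left(-10\right) - 26\right) \left(\left(-7\right) \left(-4\right)\right) - 767} = \frac{1}{\left(-10 - 26\right) 28 - 767} = \frac{1}{\left(-36\right) 28 - 767} = \frac{1}{-1008 - 767} = \frac{1}{-1775} = - \frac{1}{1775}$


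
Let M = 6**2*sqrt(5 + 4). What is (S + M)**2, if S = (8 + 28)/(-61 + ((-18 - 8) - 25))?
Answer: 9090225/784 ≈ 11595.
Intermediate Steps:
S = -9/28 (S = 36/(-61 + (-26 - 25)) = 36/(-61 - 51) = 36/(-112) = 36*(-1/112) = -9/28 ≈ -0.32143)
M = 108 (M = 36*sqrt(9) = 36*3 = 108)
(S + M)**2 = (-9/28 + 108)**2 = (3015/28)**2 = 9090225/784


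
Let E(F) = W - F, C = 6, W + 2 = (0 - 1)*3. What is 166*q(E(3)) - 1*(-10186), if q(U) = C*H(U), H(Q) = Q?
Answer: 2218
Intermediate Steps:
W = -5 (W = -2 + (0 - 1)*3 = -2 - 1*3 = -2 - 3 = -5)
E(F) = -5 - F
q(U) = 6*U
166*q(E(3)) - 1*(-10186) = 166*(6*(-5 - 1*3)) - 1*(-10186) = 166*(6*(-5 - 3)) + 10186 = 166*(6*(-8)) + 10186 = 166*(-48) + 10186 = -7968 + 10186 = 2218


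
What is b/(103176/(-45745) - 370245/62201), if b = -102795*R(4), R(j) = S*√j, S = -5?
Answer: -974971082874250/7784835967 ≈ -1.2524e+5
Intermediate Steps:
R(j) = -5*√j
b = 1027950 (b = -(-513975)*√4 = -(-513975)*2 = -102795*(-10) = 1027950)
b/(103176/(-45745) - 370245/62201) = 1027950/(103176/(-45745) - 370245/62201) = 1027950/(103176*(-1/45745) - 370245*1/62201) = 1027950/(-103176/45745 - 370245/62201) = 1027950/(-23354507901/2845384745) = 1027950*(-2845384745/23354507901) = -974971082874250/7784835967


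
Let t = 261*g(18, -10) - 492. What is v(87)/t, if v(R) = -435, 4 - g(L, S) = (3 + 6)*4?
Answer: 145/2948 ≈ 0.049186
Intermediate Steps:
g(L, S) = -32 (g(L, S) = 4 - (3 + 6)*4 = 4 - 9*4 = 4 - 1*36 = 4 - 36 = -32)
t = -8844 (t = 261*(-32) - 492 = -8352 - 492 = -8844)
v(87)/t = -435/(-8844) = -435*(-1/8844) = 145/2948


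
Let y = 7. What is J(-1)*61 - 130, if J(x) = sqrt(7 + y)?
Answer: -130 + 61*sqrt(14) ≈ 98.241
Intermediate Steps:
J(x) = sqrt(14) (J(x) = sqrt(7 + 7) = sqrt(14))
J(-1)*61 - 130 = sqrt(14)*61 - 130 = 61*sqrt(14) - 130 = -130 + 61*sqrt(14)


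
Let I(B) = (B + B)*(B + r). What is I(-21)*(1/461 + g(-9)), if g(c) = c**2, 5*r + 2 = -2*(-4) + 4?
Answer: 29798916/461 ≈ 64640.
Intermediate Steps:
r = 2 (r = -2/5 + (-2*(-4) + 4)/5 = -2/5 + (8 + 4)/5 = -2/5 + (1/5)*12 = -2/5 + 12/5 = 2)
I(B) = 2*B*(2 + B) (I(B) = (B + B)*(B + 2) = (2*B)*(2 + B) = 2*B*(2 + B))
I(-21)*(1/461 + g(-9)) = (2*(-21)*(2 - 21))*(1/461 + (-9)**2) = (2*(-21)*(-19))*(1/461 + 81) = 798*(37342/461) = 29798916/461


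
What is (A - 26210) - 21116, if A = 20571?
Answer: -26755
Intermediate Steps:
(A - 26210) - 21116 = (20571 - 26210) - 21116 = -5639 - 21116 = -26755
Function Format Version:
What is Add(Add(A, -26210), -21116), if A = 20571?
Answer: -26755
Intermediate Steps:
Add(Add(A, -26210), -21116) = Add(Add(20571, -26210), -21116) = Add(-5639, -21116) = -26755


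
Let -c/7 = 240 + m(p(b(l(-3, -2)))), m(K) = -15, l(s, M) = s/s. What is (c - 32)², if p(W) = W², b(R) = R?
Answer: 2582449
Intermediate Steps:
l(s, M) = 1
c = -1575 (c = -7*(240 - 15) = -7*225 = -1575)
(c - 32)² = (-1575 - 32)² = (-1607)² = 2582449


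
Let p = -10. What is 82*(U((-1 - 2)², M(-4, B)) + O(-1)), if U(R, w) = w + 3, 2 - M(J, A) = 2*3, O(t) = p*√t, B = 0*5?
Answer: -82 - 820*I ≈ -82.0 - 820.0*I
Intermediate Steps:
B = 0
O(t) = -10*√t
M(J, A) = -4 (M(J, A) = 2 - 2*3 = 2 - 1*6 = 2 - 6 = -4)
U(R, w) = 3 + w
82*(U((-1 - 2)², M(-4, B)) + O(-1)) = 82*((3 - 4) - 10*I) = 82*(-1 - 10*I) = -82 - 820*I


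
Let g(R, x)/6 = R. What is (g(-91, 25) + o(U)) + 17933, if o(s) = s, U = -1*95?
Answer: 17292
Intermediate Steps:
U = -95
g(R, x) = 6*R
(g(-91, 25) + o(U)) + 17933 = (6*(-91) - 95) + 17933 = (-546 - 95) + 17933 = -641 + 17933 = 17292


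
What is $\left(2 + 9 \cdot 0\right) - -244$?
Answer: $246$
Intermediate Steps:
$\left(2 + 9 \cdot 0\right) - -244 = \left(2 + 0\right) + 244 = 2 + 244 = 246$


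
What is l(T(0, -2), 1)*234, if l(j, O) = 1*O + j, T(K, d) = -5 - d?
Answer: -468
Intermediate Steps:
l(j, O) = O + j
l(T(0, -2), 1)*234 = (1 + (-5 - 1*(-2)))*234 = (1 + (-5 + 2))*234 = (1 - 3)*234 = -2*234 = -468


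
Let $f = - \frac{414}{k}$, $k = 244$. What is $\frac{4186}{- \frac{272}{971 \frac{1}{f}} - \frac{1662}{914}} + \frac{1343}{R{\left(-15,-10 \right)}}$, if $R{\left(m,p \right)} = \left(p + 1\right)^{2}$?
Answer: $- \frac{3043068435317}{981598419} \approx -3100.1$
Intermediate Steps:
$R{\left(m,p \right)} = \left(1 + p\right)^{2}$
$f = - \frac{207}{122}$ ($f = - \frac{414}{244} = \left(-414\right) \frac{1}{244} = - \frac{207}{122} \approx -1.6967$)
$\frac{4186}{- \frac{272}{971 \frac{1}{f}} - \frac{1662}{914}} + \frac{1343}{R{\left(-15,-10 \right)}} = \frac{4186}{- \frac{272}{971 \frac{1}{- \frac{207}{122}}} - \frac{1662}{914}} + \frac{1343}{\left(1 - 10\right)^{2}} = \frac{4186}{- \frac{272}{971 \left(- \frac{122}{207}\right)} - \frac{831}{457}} + \frac{1343}{\left(-9\right)^{2}} = \frac{4186}{- \frac{272}{- \frac{118462}{207}} - \frac{831}{457}} + \frac{1343}{81} = \frac{4186}{\left(-272\right) \left(- \frac{207}{118462}\right) - \frac{831}{457}} + 1343 \cdot \frac{1}{81} = \frac{4186}{\frac{28152}{59231} - \frac{831}{457}} + \frac{1343}{81} = \frac{4186}{- \frac{36355497}{27068567}} + \frac{1343}{81} = 4186 \left(- \frac{27068567}{36355497}\right) + \frac{1343}{81} = - \frac{113309021462}{36355497} + \frac{1343}{81} = - \frac{3043068435317}{981598419}$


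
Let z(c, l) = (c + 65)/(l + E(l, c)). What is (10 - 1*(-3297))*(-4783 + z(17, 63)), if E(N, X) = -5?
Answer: -458568462/29 ≈ -1.5813e+7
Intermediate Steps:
z(c, l) = (65 + c)/(-5 + l) (z(c, l) = (c + 65)/(l - 5) = (65 + c)/(-5 + l))
(10 - 1*(-3297))*(-4783 + z(17, 63)) = (10 - 1*(-3297))*(-4783 + (65 + 17)/(-5 + 63)) = (10 + 3297)*(-4783 + 82/58) = 3307*(-4783 + (1/58)*82) = 3307*(-4783 + 41/29) = 3307*(-138666/29) = -458568462/29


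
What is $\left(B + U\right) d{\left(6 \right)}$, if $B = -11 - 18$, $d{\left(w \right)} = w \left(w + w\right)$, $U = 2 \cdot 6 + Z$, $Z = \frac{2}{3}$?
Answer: $-1176$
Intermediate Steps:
$Z = \frac{2}{3}$ ($Z = 2 \cdot \frac{1}{3} = \frac{2}{3} \approx 0.66667$)
$U = \frac{38}{3}$ ($U = 2 \cdot 6 + \frac{2}{3} = 12 + \frac{2}{3} = \frac{38}{3} \approx 12.667$)
$d{\left(w \right)} = 2 w^{2}$ ($d{\left(w \right)} = w 2 w = 2 w^{2}$)
$B = -29$
$\left(B + U\right) d{\left(6 \right)} = \left(-29 + \frac{38}{3}\right) 2 \cdot 6^{2} = - \frac{49 \cdot 2 \cdot 36}{3} = \left(- \frac{49}{3}\right) 72 = -1176$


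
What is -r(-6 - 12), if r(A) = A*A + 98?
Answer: -422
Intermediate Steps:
r(A) = 98 + A² (r(A) = A² + 98 = 98 + A²)
-r(-6 - 12) = -(98 + (-6 - 12)²) = -(98 + (-18)²) = -(98 + 324) = -1*422 = -422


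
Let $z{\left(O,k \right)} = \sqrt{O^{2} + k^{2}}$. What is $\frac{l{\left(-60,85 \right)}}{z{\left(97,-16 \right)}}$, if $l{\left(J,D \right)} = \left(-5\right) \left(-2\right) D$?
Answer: $\frac{170 \sqrt{9665}}{1933} \approx 8.6461$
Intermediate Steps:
$l{\left(J,D \right)} = 10 D$
$\frac{l{\left(-60,85 \right)}}{z{\left(97,-16 \right)}} = \frac{10 \cdot 85}{\sqrt{97^{2} + \left(-16\right)^{2}}} = \frac{850}{\sqrt{9409 + 256}} = \frac{850}{\sqrt{9665}} = 850 \frac{\sqrt{9665}}{9665} = \frac{170 \sqrt{9665}}{1933}$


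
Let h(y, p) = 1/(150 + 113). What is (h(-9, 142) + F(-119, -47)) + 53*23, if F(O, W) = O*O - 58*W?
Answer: 4761879/263 ≈ 18106.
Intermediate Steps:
h(y, p) = 1/263
F(O, W) = O² - 58*W
(h(-9, 142) + F(-119, -47)) + 53*23 = (1/263 + ((-119)² - 58*(-47))) + 53*23 = (1/263 + (14161 + 2726)) + 1219 = (1/263 + 16887) + 1219 = 4441282/263 + 1219 = 4761879/263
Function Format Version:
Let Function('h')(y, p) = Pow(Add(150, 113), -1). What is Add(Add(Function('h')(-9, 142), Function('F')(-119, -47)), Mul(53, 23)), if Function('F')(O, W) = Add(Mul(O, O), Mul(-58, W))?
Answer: Rational(4761879, 263) ≈ 18106.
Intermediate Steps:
Function('h')(y, p) = Rational(1, 263) (Function('h')(y, p) = Pow(263, -1) = Rational(1, 263))
Function('F')(O, W) = Add(Pow(O, 2), Mul(-58, W))
Add(Add(Function('h')(-9, 142), Function('F')(-119, -47)), Mul(53, 23)) = Add(Add(Rational(1, 263), Add(Pow(-119, 2), Mul(-58, -47))), Mul(53, 23)) = Add(Add(Rational(1, 263), Add(14161, 2726)), 1219) = Add(Add(Rational(1, 263), 16887), 1219) = Add(Rational(4441282, 263), 1219) = Rational(4761879, 263)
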